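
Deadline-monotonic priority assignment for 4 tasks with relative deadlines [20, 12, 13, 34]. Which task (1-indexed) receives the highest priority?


Sort tasks by relative deadline (ascending):
  Task 2: deadline = 12
  Task 3: deadline = 13
  Task 1: deadline = 20
  Task 4: deadline = 34
Priority order (highest first): [2, 3, 1, 4]
Highest priority task = 2

2


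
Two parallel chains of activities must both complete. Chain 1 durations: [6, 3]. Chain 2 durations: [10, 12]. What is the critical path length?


Path A total = 6 + 3 = 9
Path B total = 10 + 12 = 22
Critical path = longest path = max(9, 22) = 22

22


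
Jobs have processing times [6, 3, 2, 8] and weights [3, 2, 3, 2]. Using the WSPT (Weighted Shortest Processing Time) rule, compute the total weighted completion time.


Compute p/w ratios and sort ascending (WSPT): [(2, 3), (3, 2), (6, 3), (8, 2)]
Compute weighted completion times:
  Job (p=2,w=3): C=2, w*C=3*2=6
  Job (p=3,w=2): C=5, w*C=2*5=10
  Job (p=6,w=3): C=11, w*C=3*11=33
  Job (p=8,w=2): C=19, w*C=2*19=38
Total weighted completion time = 87

87


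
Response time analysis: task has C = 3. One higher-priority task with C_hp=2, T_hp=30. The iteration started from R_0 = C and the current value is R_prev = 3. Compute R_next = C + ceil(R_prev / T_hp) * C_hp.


R_next = C + ceil(R_prev / T_hp) * C_hp
ceil(3 / 30) = ceil(0.1) = 1
Interference = 1 * 2 = 2
R_next = 3 + 2 = 5

5


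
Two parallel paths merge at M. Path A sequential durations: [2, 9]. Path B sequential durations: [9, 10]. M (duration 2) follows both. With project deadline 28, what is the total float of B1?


Forward pass: ES(B1) = sum of predecessors on chain B = 0
EF = ES + duration = 0 + 9 = 9
Backward pass: LF(M) = deadline = 28; LS(M) = 28 - 2 = 26
LF(B1) = LS(M) - sum(successors on chain B) = 26 - 10 = 16
LS = LF - duration = 16 - 9 = 7
Total float = LS - ES = 7 - 0 = 7

7


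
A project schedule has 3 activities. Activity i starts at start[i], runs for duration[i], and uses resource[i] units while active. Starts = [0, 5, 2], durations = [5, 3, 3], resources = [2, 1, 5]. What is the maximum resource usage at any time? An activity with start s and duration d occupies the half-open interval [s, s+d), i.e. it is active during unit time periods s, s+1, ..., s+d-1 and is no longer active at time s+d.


Each activity i is active on [start_i, start_i + duration_i).
Compute total resource usage per time slot:
  t=0: active resources = [2], total = 2
  t=1: active resources = [2], total = 2
  t=2: active resources = [2, 5], total = 7
  t=3: active resources = [2, 5], total = 7
  t=4: active resources = [2, 5], total = 7
  t=5: active resources = [1], total = 1
  t=6: active resources = [1], total = 1
  t=7: active resources = [1], total = 1
Peak resource demand = 7

7


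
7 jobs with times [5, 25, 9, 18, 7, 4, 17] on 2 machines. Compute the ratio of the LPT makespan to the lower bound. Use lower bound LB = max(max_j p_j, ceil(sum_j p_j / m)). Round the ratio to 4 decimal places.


LPT order: [25, 18, 17, 9, 7, 5, 4]
Machine loads after assignment: [41, 44]
LPT makespan = 44
Lower bound = max(max_job, ceil(total/2)) = max(25, 43) = 43
Ratio = 44 / 43 = 1.0233

1.0233


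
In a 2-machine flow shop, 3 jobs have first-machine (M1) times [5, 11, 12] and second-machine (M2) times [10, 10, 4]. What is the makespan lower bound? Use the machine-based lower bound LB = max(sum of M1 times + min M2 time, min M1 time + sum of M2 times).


LB1 = sum(M1 times) + min(M2 times) = 28 + 4 = 32
LB2 = min(M1 times) + sum(M2 times) = 5 + 24 = 29
Lower bound = max(LB1, LB2) = max(32, 29) = 32

32


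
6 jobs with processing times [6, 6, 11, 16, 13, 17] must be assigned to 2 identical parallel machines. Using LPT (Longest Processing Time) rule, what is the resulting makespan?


Sort jobs in decreasing order (LPT): [17, 16, 13, 11, 6, 6]
Assign each job to the least loaded machine:
  Machine 1: jobs [17, 11, 6], load = 34
  Machine 2: jobs [16, 13, 6], load = 35
Makespan = max load = 35

35


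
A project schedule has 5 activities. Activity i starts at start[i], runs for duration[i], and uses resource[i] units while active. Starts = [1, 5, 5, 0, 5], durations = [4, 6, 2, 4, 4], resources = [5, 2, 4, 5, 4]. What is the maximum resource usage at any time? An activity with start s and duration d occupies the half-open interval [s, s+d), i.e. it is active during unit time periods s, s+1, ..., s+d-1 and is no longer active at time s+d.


Each activity i is active on [start_i, start_i + duration_i).
Compute total resource usage per time slot:
  t=0: active resources = [5], total = 5
  t=1: active resources = [5, 5], total = 10
  t=2: active resources = [5, 5], total = 10
  t=3: active resources = [5, 5], total = 10
  t=4: active resources = [5], total = 5
  t=5: active resources = [2, 4, 4], total = 10
  t=6: active resources = [2, 4, 4], total = 10
  t=7: active resources = [2, 4], total = 6
  t=8: active resources = [2, 4], total = 6
  t=9: active resources = [2], total = 2
  t=10: active resources = [2], total = 2
Peak resource demand = 10

10


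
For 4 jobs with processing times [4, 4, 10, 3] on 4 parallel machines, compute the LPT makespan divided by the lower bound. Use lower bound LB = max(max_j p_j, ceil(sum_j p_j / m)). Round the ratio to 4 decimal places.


LPT order: [10, 4, 4, 3]
Machine loads after assignment: [10, 4, 4, 3]
LPT makespan = 10
Lower bound = max(max_job, ceil(total/4)) = max(10, 6) = 10
Ratio = 10 / 10 = 1.0

1.0


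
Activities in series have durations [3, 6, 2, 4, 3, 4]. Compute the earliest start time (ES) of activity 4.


Activity 4 starts after activities 1 through 3 complete.
Predecessor durations: [3, 6, 2]
ES = 3 + 6 + 2 = 11

11


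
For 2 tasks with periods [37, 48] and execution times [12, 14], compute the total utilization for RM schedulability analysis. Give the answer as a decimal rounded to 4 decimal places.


Compute individual utilizations (exact fractions):
  Task 1: C/T = 12/37 (approx. 0.3243)
  Task 2: C/T = 14/48 = 7/24 (approx. 0.2917)
Total utilization U = 12/37 + 7/24 = 547/888
Rounded to 4 decimal places: U = 0.6160
RM (Liu & Layland) bound for 2 tasks = 0.828427; compare with U = 547/888 (approx. 0.615991)
U <= bound, so schedulable by RM sufficient condition.

0.6160


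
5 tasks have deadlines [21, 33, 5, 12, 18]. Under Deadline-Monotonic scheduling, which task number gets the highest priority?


Sort tasks by relative deadline (ascending):
  Task 3: deadline = 5
  Task 4: deadline = 12
  Task 5: deadline = 18
  Task 1: deadline = 21
  Task 2: deadline = 33
Priority order (highest first): [3, 4, 5, 1, 2]
Highest priority task = 3

3


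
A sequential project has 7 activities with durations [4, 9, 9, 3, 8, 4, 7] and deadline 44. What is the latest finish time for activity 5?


LF(activity 5) = deadline - sum of successor durations
Successors: activities 6 through 7 with durations [4, 7]
Sum of successor durations = 11
LF = 44 - 11 = 33

33


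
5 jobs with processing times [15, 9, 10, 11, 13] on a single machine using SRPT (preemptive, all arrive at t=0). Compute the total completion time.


Since all jobs arrive at t=0, SRPT equals SPT ordering.
SPT order: [9, 10, 11, 13, 15]
Completion times:
  Job 1: p=9, C=9
  Job 2: p=10, C=19
  Job 3: p=11, C=30
  Job 4: p=13, C=43
  Job 5: p=15, C=58
Total completion time = 9 + 19 + 30 + 43 + 58 = 159

159


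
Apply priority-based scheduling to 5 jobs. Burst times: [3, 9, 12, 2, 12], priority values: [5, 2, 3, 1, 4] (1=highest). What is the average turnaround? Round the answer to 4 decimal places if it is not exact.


Sort by priority (ascending = highest first):
Order: [(1, 2), (2, 9), (3, 12), (4, 12), (5, 3)]
Completion times:
  Priority 1, burst=2, C=2
  Priority 2, burst=9, C=11
  Priority 3, burst=12, C=23
  Priority 4, burst=12, C=35
  Priority 5, burst=3, C=38
Average turnaround = 109/5 = 21.8

21.8


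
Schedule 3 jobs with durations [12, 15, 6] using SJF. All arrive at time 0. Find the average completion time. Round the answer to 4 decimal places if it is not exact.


SJF order (ascending): [6, 12, 15]
Completion times:
  Job 1: burst=6, C=6
  Job 2: burst=12, C=18
  Job 3: burst=15, C=33
Average completion = 57/3 = 19.0

19.0


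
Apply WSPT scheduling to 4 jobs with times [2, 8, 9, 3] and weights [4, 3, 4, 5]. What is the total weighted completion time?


Compute p/w ratios and sort ascending (WSPT): [(2, 4), (3, 5), (9, 4), (8, 3)]
Compute weighted completion times:
  Job (p=2,w=4): C=2, w*C=4*2=8
  Job (p=3,w=5): C=5, w*C=5*5=25
  Job (p=9,w=4): C=14, w*C=4*14=56
  Job (p=8,w=3): C=22, w*C=3*22=66
Total weighted completion time = 155

155


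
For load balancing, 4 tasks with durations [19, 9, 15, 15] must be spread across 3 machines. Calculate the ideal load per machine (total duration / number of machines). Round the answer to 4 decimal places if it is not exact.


Total processing time = 19 + 9 + 15 + 15 = 58
Number of machines = 3
Ideal balanced load = 58 / 3 = 19.3333

19.3333


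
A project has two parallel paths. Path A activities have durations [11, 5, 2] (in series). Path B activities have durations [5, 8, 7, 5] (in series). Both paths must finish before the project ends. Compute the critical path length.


Path A total = 11 + 5 + 2 = 18
Path B total = 5 + 8 + 7 + 5 = 25
Critical path = longest path = max(18, 25) = 25

25


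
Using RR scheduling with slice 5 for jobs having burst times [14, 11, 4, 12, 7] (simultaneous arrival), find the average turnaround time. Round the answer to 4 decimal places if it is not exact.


Time quantum = 5
Execution trace:
  J1 runs 5 units, time = 5
  J2 runs 5 units, time = 10
  J3 runs 4 units, time = 14
  J4 runs 5 units, time = 19
  J5 runs 5 units, time = 24
  J1 runs 5 units, time = 29
  J2 runs 5 units, time = 34
  J4 runs 5 units, time = 39
  J5 runs 2 units, time = 41
  J1 runs 4 units, time = 45
  J2 runs 1 units, time = 46
  J4 runs 2 units, time = 48
Finish times: [45, 46, 14, 48, 41]
Average turnaround = 194/5 = 38.8

38.8


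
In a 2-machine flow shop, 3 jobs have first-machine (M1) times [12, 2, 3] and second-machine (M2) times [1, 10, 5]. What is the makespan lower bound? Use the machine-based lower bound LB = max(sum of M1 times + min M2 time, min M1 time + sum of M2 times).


LB1 = sum(M1 times) + min(M2 times) = 17 + 1 = 18
LB2 = min(M1 times) + sum(M2 times) = 2 + 16 = 18
Lower bound = max(LB1, LB2) = max(18, 18) = 18

18


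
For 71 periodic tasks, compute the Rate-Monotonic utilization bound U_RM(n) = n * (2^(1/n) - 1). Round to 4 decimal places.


Compute 2^(1/71) = 1.0098104463
Subtract 1: 1.0098104463 - 1 = 0.0098104463
Multiply by n: 71 * 0.0098104463 = 0.6965416873
Round to 4 dp: 0.6965

0.6965


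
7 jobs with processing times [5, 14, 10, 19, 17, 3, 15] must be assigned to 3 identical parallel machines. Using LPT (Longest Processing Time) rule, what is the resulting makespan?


Sort jobs in decreasing order (LPT): [19, 17, 15, 14, 10, 5, 3]
Assign each job to the least loaded machine:
  Machine 1: jobs [19, 5, 3], load = 27
  Machine 2: jobs [17, 10], load = 27
  Machine 3: jobs [15, 14], load = 29
Makespan = max load = 29

29


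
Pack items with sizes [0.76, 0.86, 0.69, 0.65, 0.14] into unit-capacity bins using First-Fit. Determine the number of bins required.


Place items sequentially using First-Fit:
  Item 0.76 -> new Bin 1
  Item 0.86 -> new Bin 2
  Item 0.69 -> new Bin 3
  Item 0.65 -> new Bin 4
  Item 0.14 -> Bin 1 (now 0.9)
Total bins used = 4

4


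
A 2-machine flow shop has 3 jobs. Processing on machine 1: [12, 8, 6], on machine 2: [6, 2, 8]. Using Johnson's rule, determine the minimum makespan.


Apply Johnson's rule:
  Group 1 (a <= b): [(3, 6, 8)]
  Group 2 (a > b): [(1, 12, 6), (2, 8, 2)]
Optimal job order: [3, 1, 2]
Schedule:
  Job 3: M1 done at 6, M2 done at 14
  Job 1: M1 done at 18, M2 done at 24
  Job 2: M1 done at 26, M2 done at 28
Makespan = 28

28


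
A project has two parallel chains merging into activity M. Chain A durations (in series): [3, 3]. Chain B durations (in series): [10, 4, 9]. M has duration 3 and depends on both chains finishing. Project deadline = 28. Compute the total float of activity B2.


Forward pass: ES(B2) = sum of predecessors on chain B = 10
EF = ES + duration = 10 + 4 = 14
Backward pass: LF(M) = deadline = 28; LS(M) = 28 - 3 = 25
LF(B2) = LS(M) - sum(successors on chain B) = 25 - 9 = 16
LS = LF - duration = 16 - 4 = 12
Total float = LS - ES = 12 - 10 = 2

2


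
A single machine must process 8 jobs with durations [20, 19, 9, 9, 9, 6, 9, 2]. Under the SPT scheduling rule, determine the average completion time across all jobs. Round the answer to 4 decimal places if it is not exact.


Sort jobs by processing time (SPT order): [2, 6, 9, 9, 9, 9, 19, 20]
Compute completion times sequentially:
  Job 1: processing = 2, completes at 2
  Job 2: processing = 6, completes at 8
  Job 3: processing = 9, completes at 17
  Job 4: processing = 9, completes at 26
  Job 5: processing = 9, completes at 35
  Job 6: processing = 9, completes at 44
  Job 7: processing = 19, completes at 63
  Job 8: processing = 20, completes at 83
Sum of completion times = 278
Average completion time = 278/8 = 34.75

34.75


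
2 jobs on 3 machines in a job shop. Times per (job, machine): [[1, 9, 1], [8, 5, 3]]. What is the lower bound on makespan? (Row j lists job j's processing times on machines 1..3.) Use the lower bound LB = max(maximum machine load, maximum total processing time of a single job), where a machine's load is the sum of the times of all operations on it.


Machine loads:
  Machine 1: 1 + 8 = 9
  Machine 2: 9 + 5 = 14
  Machine 3: 1 + 3 = 4
Max machine load = 14
Job totals:
  Job 1: 11
  Job 2: 16
Max job total = 16
Lower bound = max(14, 16) = 16

16


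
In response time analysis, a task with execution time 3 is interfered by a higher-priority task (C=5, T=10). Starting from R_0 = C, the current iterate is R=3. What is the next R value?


R_next = C + ceil(R_prev / T_hp) * C_hp
ceil(3 / 10) = ceil(0.3) = 1
Interference = 1 * 5 = 5
R_next = 3 + 5 = 8

8


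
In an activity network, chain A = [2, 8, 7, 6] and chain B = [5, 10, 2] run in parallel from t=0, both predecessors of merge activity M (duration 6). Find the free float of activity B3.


ES(B3) = sum of predecessors on chain B = 15
EF(B3) = ES + duration = 15 + 2 = 17
Successor of B3 is M. ES(M) = max(sum(A), sum(B)) = max(23, 17) = 23
Free float = ES(successor) - EF(current) = 23 - 17 = 6

6


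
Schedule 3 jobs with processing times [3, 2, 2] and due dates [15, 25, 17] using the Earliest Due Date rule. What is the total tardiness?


Sort by due date (EDD order): [(3, 15), (2, 17), (2, 25)]
Compute completion times and tardiness:
  Job 1: p=3, d=15, C=3, tardiness=max(0,3-15)=0
  Job 2: p=2, d=17, C=5, tardiness=max(0,5-17)=0
  Job 3: p=2, d=25, C=7, tardiness=max(0,7-25)=0
Total tardiness = 0

0


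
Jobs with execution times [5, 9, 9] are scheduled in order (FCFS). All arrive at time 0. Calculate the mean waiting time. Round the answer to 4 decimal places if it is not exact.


FCFS order (as given): [5, 9, 9]
Waiting times:
  Job 1: wait = 0
  Job 2: wait = 5
  Job 3: wait = 14
Sum of waiting times = 19
Average waiting time = 19/3 = 6.3333

6.3333


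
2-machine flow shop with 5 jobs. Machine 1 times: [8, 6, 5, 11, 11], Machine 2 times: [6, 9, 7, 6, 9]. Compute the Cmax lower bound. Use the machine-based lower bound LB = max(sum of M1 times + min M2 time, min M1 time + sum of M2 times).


LB1 = sum(M1 times) + min(M2 times) = 41 + 6 = 47
LB2 = min(M1 times) + sum(M2 times) = 5 + 37 = 42
Lower bound = max(LB1, LB2) = max(47, 42) = 47

47


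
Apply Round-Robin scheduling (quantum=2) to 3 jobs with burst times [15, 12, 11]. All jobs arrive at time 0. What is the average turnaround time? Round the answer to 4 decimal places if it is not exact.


Time quantum = 2
Execution trace:
  J1 runs 2 units, time = 2
  J2 runs 2 units, time = 4
  J3 runs 2 units, time = 6
  J1 runs 2 units, time = 8
  J2 runs 2 units, time = 10
  J3 runs 2 units, time = 12
  J1 runs 2 units, time = 14
  J2 runs 2 units, time = 16
  J3 runs 2 units, time = 18
  J1 runs 2 units, time = 20
  J2 runs 2 units, time = 22
  J3 runs 2 units, time = 24
  J1 runs 2 units, time = 26
  J2 runs 2 units, time = 28
  J3 runs 2 units, time = 30
  J1 runs 2 units, time = 32
  J2 runs 2 units, time = 34
  J3 runs 1 units, time = 35
  J1 runs 2 units, time = 37
  J1 runs 1 units, time = 38
Finish times: [38, 34, 35]
Average turnaround = 107/3 = 35.6667

35.6667


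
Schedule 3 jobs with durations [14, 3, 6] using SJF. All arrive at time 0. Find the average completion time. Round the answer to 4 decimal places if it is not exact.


SJF order (ascending): [3, 6, 14]
Completion times:
  Job 1: burst=3, C=3
  Job 2: burst=6, C=9
  Job 3: burst=14, C=23
Average completion = 35/3 = 11.6667

11.6667


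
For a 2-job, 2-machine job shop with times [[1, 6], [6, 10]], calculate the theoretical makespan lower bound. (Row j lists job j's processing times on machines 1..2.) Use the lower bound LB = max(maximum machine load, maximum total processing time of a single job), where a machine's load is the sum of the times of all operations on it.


Machine loads:
  Machine 1: 1 + 6 = 7
  Machine 2: 6 + 10 = 16
Max machine load = 16
Job totals:
  Job 1: 7
  Job 2: 16
Max job total = 16
Lower bound = max(16, 16) = 16

16


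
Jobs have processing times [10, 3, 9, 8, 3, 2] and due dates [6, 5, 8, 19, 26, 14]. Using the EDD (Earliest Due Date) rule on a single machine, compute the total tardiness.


Sort by due date (EDD order): [(3, 5), (10, 6), (9, 8), (2, 14), (8, 19), (3, 26)]
Compute completion times and tardiness:
  Job 1: p=3, d=5, C=3, tardiness=max(0,3-5)=0
  Job 2: p=10, d=6, C=13, tardiness=max(0,13-6)=7
  Job 3: p=9, d=8, C=22, tardiness=max(0,22-8)=14
  Job 4: p=2, d=14, C=24, tardiness=max(0,24-14)=10
  Job 5: p=8, d=19, C=32, tardiness=max(0,32-19)=13
  Job 6: p=3, d=26, C=35, tardiness=max(0,35-26)=9
Total tardiness = 53

53


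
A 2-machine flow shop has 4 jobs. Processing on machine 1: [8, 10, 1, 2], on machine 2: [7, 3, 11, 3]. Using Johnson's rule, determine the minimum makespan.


Apply Johnson's rule:
  Group 1 (a <= b): [(3, 1, 11), (4, 2, 3)]
  Group 2 (a > b): [(1, 8, 7), (2, 10, 3)]
Optimal job order: [3, 4, 1, 2]
Schedule:
  Job 3: M1 done at 1, M2 done at 12
  Job 4: M1 done at 3, M2 done at 15
  Job 1: M1 done at 11, M2 done at 22
  Job 2: M1 done at 21, M2 done at 25
Makespan = 25

25


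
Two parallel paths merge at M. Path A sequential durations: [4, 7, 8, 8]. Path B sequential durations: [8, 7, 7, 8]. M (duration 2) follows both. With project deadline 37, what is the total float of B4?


Forward pass: ES(B4) = sum of predecessors on chain B = 22
EF = ES + duration = 22 + 8 = 30
Backward pass: LF(M) = deadline = 37; LS(M) = 37 - 2 = 35
LF(B4) = LS(M) - sum(successors on chain B) = 35 - 0 = 35
LS = LF - duration = 35 - 8 = 27
Total float = LS - ES = 27 - 22 = 5

5


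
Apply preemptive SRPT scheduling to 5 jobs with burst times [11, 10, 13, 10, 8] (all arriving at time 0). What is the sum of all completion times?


Since all jobs arrive at t=0, SRPT equals SPT ordering.
SPT order: [8, 10, 10, 11, 13]
Completion times:
  Job 1: p=8, C=8
  Job 2: p=10, C=18
  Job 3: p=10, C=28
  Job 4: p=11, C=39
  Job 5: p=13, C=52
Total completion time = 8 + 18 + 28 + 39 + 52 = 145

145


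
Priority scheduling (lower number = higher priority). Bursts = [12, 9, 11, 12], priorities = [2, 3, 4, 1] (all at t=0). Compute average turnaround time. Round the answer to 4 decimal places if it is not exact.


Sort by priority (ascending = highest first):
Order: [(1, 12), (2, 12), (3, 9), (4, 11)]
Completion times:
  Priority 1, burst=12, C=12
  Priority 2, burst=12, C=24
  Priority 3, burst=9, C=33
  Priority 4, burst=11, C=44
Average turnaround = 113/4 = 28.25

28.25


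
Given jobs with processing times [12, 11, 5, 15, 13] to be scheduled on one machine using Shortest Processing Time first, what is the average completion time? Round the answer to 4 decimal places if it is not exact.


Sort jobs by processing time (SPT order): [5, 11, 12, 13, 15]
Compute completion times sequentially:
  Job 1: processing = 5, completes at 5
  Job 2: processing = 11, completes at 16
  Job 3: processing = 12, completes at 28
  Job 4: processing = 13, completes at 41
  Job 5: processing = 15, completes at 56
Sum of completion times = 146
Average completion time = 146/5 = 29.2

29.2


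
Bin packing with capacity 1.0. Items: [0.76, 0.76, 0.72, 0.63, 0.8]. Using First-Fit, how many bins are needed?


Place items sequentially using First-Fit:
  Item 0.76 -> new Bin 1
  Item 0.76 -> new Bin 2
  Item 0.72 -> new Bin 3
  Item 0.63 -> new Bin 4
  Item 0.8 -> new Bin 5
Total bins used = 5

5


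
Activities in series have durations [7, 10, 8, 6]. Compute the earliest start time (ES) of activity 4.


Activity 4 starts after activities 1 through 3 complete.
Predecessor durations: [7, 10, 8]
ES = 7 + 10 + 8 = 25

25


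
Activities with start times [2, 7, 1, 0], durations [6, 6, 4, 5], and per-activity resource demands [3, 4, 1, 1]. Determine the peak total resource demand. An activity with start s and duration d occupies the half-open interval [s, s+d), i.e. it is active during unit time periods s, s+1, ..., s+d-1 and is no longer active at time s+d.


Each activity i is active on [start_i, start_i + duration_i).
Compute total resource usage per time slot:
  t=0: active resources = [1], total = 1
  t=1: active resources = [1, 1], total = 2
  t=2: active resources = [3, 1, 1], total = 5
  t=3: active resources = [3, 1, 1], total = 5
  t=4: active resources = [3, 1, 1], total = 5
  t=5: active resources = [3], total = 3
  t=6: active resources = [3], total = 3
  t=7: active resources = [3, 4], total = 7
  t=8: active resources = [4], total = 4
  t=9: active resources = [4], total = 4
  t=10: active resources = [4], total = 4
  t=11: active resources = [4], total = 4
  t=12: active resources = [4], total = 4
Peak resource demand = 7

7


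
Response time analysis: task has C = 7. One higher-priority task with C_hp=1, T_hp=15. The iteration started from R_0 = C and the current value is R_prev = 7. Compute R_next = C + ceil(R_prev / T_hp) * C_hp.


R_next = C + ceil(R_prev / T_hp) * C_hp
ceil(7 / 15) = ceil(0.4667) = 1
Interference = 1 * 1 = 1
R_next = 7 + 1 = 8

8


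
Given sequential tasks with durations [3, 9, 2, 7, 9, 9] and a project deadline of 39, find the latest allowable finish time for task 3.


LF(activity 3) = deadline - sum of successor durations
Successors: activities 4 through 6 with durations [7, 9, 9]
Sum of successor durations = 25
LF = 39 - 25 = 14

14


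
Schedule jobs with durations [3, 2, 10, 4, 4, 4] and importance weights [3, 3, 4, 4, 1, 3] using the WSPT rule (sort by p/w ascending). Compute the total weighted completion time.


Compute p/w ratios and sort ascending (WSPT): [(2, 3), (3, 3), (4, 4), (4, 3), (10, 4), (4, 1)]
Compute weighted completion times:
  Job (p=2,w=3): C=2, w*C=3*2=6
  Job (p=3,w=3): C=5, w*C=3*5=15
  Job (p=4,w=4): C=9, w*C=4*9=36
  Job (p=4,w=3): C=13, w*C=3*13=39
  Job (p=10,w=4): C=23, w*C=4*23=92
  Job (p=4,w=1): C=27, w*C=1*27=27
Total weighted completion time = 215

215


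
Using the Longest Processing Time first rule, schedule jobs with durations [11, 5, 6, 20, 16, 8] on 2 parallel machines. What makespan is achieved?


Sort jobs in decreasing order (LPT): [20, 16, 11, 8, 6, 5]
Assign each job to the least loaded machine:
  Machine 1: jobs [20, 8, 5], load = 33
  Machine 2: jobs [16, 11, 6], load = 33
Makespan = max load = 33

33


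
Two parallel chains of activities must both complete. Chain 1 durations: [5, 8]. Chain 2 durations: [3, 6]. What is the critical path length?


Path A total = 5 + 8 = 13
Path B total = 3 + 6 = 9
Critical path = longest path = max(13, 9) = 13

13


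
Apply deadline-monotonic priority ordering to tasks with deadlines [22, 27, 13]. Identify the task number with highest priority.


Sort tasks by relative deadline (ascending):
  Task 3: deadline = 13
  Task 1: deadline = 22
  Task 2: deadline = 27
Priority order (highest first): [3, 1, 2]
Highest priority task = 3

3


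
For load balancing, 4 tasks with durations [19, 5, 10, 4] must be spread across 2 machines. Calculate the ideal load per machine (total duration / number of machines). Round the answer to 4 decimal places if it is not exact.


Total processing time = 19 + 5 + 10 + 4 = 38
Number of machines = 2
Ideal balanced load = 38 / 2 = 19.0

19.0


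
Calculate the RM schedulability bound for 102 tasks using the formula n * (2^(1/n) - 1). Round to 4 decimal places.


Compute 2^(1/102) = 1.0068187028
Subtract 1: 1.0068187028 - 1 = 0.0068187028
Multiply by n: 102 * 0.0068187028 = 0.6955076856
Round to 4 dp: 0.6955

0.6955


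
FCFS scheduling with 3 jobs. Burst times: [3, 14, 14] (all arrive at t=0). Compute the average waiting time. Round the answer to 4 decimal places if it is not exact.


FCFS order (as given): [3, 14, 14]
Waiting times:
  Job 1: wait = 0
  Job 2: wait = 3
  Job 3: wait = 17
Sum of waiting times = 20
Average waiting time = 20/3 = 6.6667

6.6667


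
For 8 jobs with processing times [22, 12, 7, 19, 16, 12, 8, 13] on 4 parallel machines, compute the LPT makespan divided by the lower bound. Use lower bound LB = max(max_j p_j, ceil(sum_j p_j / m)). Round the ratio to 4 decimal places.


LPT order: [22, 19, 16, 13, 12, 12, 8, 7]
Machine loads after assignment: [29, 27, 28, 25]
LPT makespan = 29
Lower bound = max(max_job, ceil(total/4)) = max(22, 28) = 28
Ratio = 29 / 28 = 1.0357

1.0357


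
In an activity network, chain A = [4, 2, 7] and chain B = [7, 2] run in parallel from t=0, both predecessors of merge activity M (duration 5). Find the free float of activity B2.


ES(B2) = sum of predecessors on chain B = 7
EF(B2) = ES + duration = 7 + 2 = 9
Successor of B2 is M. ES(M) = max(sum(A), sum(B)) = max(13, 9) = 13
Free float = ES(successor) - EF(current) = 13 - 9 = 4

4


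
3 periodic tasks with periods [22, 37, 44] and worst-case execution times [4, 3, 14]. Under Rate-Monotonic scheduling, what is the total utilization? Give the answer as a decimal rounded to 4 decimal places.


Compute individual utilizations (exact fractions):
  Task 1: C/T = 4/22 = 2/11 (approx. 0.1818)
  Task 2: C/T = 3/37 (approx. 0.0811)
  Task 3: C/T = 14/44 = 7/22 (approx. 0.3182)
Total utilization U = 2/11 + 3/37 + 7/22 = 43/74
Rounded to 4 decimal places: U = 0.5811
RM (Liu & Layland) bound for 3 tasks = 0.779763; compare with U = 43/74 (approx. 0.581081)
U <= bound, so schedulable by RM sufficient condition.

0.5811


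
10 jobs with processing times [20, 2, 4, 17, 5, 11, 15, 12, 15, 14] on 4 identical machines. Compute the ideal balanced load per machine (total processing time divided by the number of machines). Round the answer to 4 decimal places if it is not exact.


Total processing time = 20 + 2 + 4 + 17 + 5 + 11 + 15 + 12 + 15 + 14 = 115
Number of machines = 4
Ideal balanced load = 115 / 4 = 28.75

28.75


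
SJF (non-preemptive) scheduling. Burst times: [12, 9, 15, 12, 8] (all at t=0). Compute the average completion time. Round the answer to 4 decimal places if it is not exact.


SJF order (ascending): [8, 9, 12, 12, 15]
Completion times:
  Job 1: burst=8, C=8
  Job 2: burst=9, C=17
  Job 3: burst=12, C=29
  Job 4: burst=12, C=41
  Job 5: burst=15, C=56
Average completion = 151/5 = 30.2

30.2


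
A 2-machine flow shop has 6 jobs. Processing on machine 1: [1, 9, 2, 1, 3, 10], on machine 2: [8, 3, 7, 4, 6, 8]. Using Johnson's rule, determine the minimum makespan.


Apply Johnson's rule:
  Group 1 (a <= b): [(1, 1, 8), (4, 1, 4), (3, 2, 7), (5, 3, 6)]
  Group 2 (a > b): [(6, 10, 8), (2, 9, 3)]
Optimal job order: [1, 4, 3, 5, 6, 2]
Schedule:
  Job 1: M1 done at 1, M2 done at 9
  Job 4: M1 done at 2, M2 done at 13
  Job 3: M1 done at 4, M2 done at 20
  Job 5: M1 done at 7, M2 done at 26
  Job 6: M1 done at 17, M2 done at 34
  Job 2: M1 done at 26, M2 done at 37
Makespan = 37

37


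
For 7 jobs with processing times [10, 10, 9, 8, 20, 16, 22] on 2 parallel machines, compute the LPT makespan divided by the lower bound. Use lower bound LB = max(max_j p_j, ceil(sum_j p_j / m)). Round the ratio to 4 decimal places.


LPT order: [22, 20, 16, 10, 10, 9, 8]
Machine loads after assignment: [50, 45]
LPT makespan = 50
Lower bound = max(max_job, ceil(total/2)) = max(22, 48) = 48
Ratio = 50 / 48 = 1.0417

1.0417


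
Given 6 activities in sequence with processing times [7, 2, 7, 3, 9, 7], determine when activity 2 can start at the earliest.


Activity 2 starts after activities 1 through 1 complete.
Predecessor durations: [7]
ES = 7 = 7

7


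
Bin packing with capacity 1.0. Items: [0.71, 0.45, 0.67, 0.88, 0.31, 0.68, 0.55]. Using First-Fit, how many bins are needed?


Place items sequentially using First-Fit:
  Item 0.71 -> new Bin 1
  Item 0.45 -> new Bin 2
  Item 0.67 -> new Bin 3
  Item 0.88 -> new Bin 4
  Item 0.31 -> Bin 2 (now 0.76)
  Item 0.68 -> new Bin 5
  Item 0.55 -> new Bin 6
Total bins used = 6

6


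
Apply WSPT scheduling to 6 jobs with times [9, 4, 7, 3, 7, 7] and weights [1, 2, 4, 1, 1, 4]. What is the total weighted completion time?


Compute p/w ratios and sort ascending (WSPT): [(7, 4), (7, 4), (4, 2), (3, 1), (7, 1), (9, 1)]
Compute weighted completion times:
  Job (p=7,w=4): C=7, w*C=4*7=28
  Job (p=7,w=4): C=14, w*C=4*14=56
  Job (p=4,w=2): C=18, w*C=2*18=36
  Job (p=3,w=1): C=21, w*C=1*21=21
  Job (p=7,w=1): C=28, w*C=1*28=28
  Job (p=9,w=1): C=37, w*C=1*37=37
Total weighted completion time = 206

206


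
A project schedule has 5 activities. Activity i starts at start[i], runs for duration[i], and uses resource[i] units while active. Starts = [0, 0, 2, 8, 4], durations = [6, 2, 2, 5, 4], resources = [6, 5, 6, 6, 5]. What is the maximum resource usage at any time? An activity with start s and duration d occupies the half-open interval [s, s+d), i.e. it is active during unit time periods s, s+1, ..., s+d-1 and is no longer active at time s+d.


Each activity i is active on [start_i, start_i + duration_i).
Compute total resource usage per time slot:
  t=0: active resources = [6, 5], total = 11
  t=1: active resources = [6, 5], total = 11
  t=2: active resources = [6, 6], total = 12
  t=3: active resources = [6, 6], total = 12
  t=4: active resources = [6, 5], total = 11
  t=5: active resources = [6, 5], total = 11
  t=6: active resources = [5], total = 5
  t=7: active resources = [5], total = 5
  t=8: active resources = [6], total = 6
  t=9: active resources = [6], total = 6
  t=10: active resources = [6], total = 6
  t=11: active resources = [6], total = 6
  t=12: active resources = [6], total = 6
Peak resource demand = 12

12


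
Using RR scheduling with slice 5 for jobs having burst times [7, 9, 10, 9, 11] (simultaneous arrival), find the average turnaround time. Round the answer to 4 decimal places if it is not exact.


Time quantum = 5
Execution trace:
  J1 runs 5 units, time = 5
  J2 runs 5 units, time = 10
  J3 runs 5 units, time = 15
  J4 runs 5 units, time = 20
  J5 runs 5 units, time = 25
  J1 runs 2 units, time = 27
  J2 runs 4 units, time = 31
  J3 runs 5 units, time = 36
  J4 runs 4 units, time = 40
  J5 runs 5 units, time = 45
  J5 runs 1 units, time = 46
Finish times: [27, 31, 36, 40, 46]
Average turnaround = 180/5 = 36.0

36.0


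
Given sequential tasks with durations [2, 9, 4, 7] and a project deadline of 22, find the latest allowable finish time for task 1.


LF(activity 1) = deadline - sum of successor durations
Successors: activities 2 through 4 with durations [9, 4, 7]
Sum of successor durations = 20
LF = 22 - 20 = 2

2


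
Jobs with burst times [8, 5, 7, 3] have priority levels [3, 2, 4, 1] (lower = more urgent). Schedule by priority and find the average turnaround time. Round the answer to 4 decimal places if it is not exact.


Sort by priority (ascending = highest first):
Order: [(1, 3), (2, 5), (3, 8), (4, 7)]
Completion times:
  Priority 1, burst=3, C=3
  Priority 2, burst=5, C=8
  Priority 3, burst=8, C=16
  Priority 4, burst=7, C=23
Average turnaround = 50/4 = 12.5

12.5


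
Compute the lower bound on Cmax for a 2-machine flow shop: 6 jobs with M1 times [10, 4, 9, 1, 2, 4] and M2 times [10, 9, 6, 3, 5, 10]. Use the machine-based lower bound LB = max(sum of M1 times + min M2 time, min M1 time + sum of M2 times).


LB1 = sum(M1 times) + min(M2 times) = 30 + 3 = 33
LB2 = min(M1 times) + sum(M2 times) = 1 + 43 = 44
Lower bound = max(LB1, LB2) = max(33, 44) = 44

44


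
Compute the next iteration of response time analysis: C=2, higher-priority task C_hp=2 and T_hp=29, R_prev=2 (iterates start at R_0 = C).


R_next = C + ceil(R_prev / T_hp) * C_hp
ceil(2 / 29) = ceil(0.069) = 1
Interference = 1 * 2 = 2
R_next = 2 + 2 = 4

4


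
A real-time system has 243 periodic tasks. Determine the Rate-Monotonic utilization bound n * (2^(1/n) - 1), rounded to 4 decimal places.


Compute 2^(1/243) = 1.0028565297
Subtract 1: 1.0028565297 - 1 = 0.0028565297
Multiply by n: 243 * 0.0028565297 = 0.6941367171
Round to 4 dp: 0.6941

0.6941


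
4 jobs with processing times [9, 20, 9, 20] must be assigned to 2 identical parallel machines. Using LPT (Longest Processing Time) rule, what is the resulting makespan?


Sort jobs in decreasing order (LPT): [20, 20, 9, 9]
Assign each job to the least loaded machine:
  Machine 1: jobs [20, 9], load = 29
  Machine 2: jobs [20, 9], load = 29
Makespan = max load = 29

29


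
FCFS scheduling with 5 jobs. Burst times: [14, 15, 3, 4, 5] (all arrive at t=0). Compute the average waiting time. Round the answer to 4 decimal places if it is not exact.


FCFS order (as given): [14, 15, 3, 4, 5]
Waiting times:
  Job 1: wait = 0
  Job 2: wait = 14
  Job 3: wait = 29
  Job 4: wait = 32
  Job 5: wait = 36
Sum of waiting times = 111
Average waiting time = 111/5 = 22.2

22.2


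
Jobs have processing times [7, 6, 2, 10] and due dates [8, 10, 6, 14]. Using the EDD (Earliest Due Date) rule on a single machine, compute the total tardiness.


Sort by due date (EDD order): [(2, 6), (7, 8), (6, 10), (10, 14)]
Compute completion times and tardiness:
  Job 1: p=2, d=6, C=2, tardiness=max(0,2-6)=0
  Job 2: p=7, d=8, C=9, tardiness=max(0,9-8)=1
  Job 3: p=6, d=10, C=15, tardiness=max(0,15-10)=5
  Job 4: p=10, d=14, C=25, tardiness=max(0,25-14)=11
Total tardiness = 17

17


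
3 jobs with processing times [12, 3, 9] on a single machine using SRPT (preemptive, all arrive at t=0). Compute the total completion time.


Since all jobs arrive at t=0, SRPT equals SPT ordering.
SPT order: [3, 9, 12]
Completion times:
  Job 1: p=3, C=3
  Job 2: p=9, C=12
  Job 3: p=12, C=24
Total completion time = 3 + 12 + 24 = 39

39


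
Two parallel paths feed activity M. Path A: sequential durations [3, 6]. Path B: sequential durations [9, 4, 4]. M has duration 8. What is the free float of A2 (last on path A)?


ES(A2) = sum of predecessors on chain A = 3
EF(A2) = ES + duration = 3 + 6 = 9
Successor of A2 is M. ES(M) = max(sum(A), sum(B)) = max(9, 17) = 17
Free float = ES(successor) - EF(current) = 17 - 9 = 8

8


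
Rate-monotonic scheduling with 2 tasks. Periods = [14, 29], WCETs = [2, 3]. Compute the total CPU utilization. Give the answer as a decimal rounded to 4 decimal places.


Compute individual utilizations (exact fractions):
  Task 1: C/T = 2/14 = 1/7 (approx. 0.1429)
  Task 2: C/T = 3/29 (approx. 0.1034)
Total utilization U = 1/7 + 3/29 = 50/203
Rounded to 4 decimal places: U = 0.2463
RM (Liu & Layland) bound for 2 tasks = 0.828427; compare with U = 50/203 (approx. 0.246305)
U <= bound, so schedulable by RM sufficient condition.

0.2463


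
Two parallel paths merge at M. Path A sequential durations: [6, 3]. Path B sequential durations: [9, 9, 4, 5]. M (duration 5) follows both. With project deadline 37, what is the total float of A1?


Forward pass: ES(A1) = sum of predecessors on chain A = 0
EF = ES + duration = 0 + 6 = 6
Backward pass: LF(M) = deadline = 37; LS(M) = 37 - 5 = 32
LF(A1) = LS(M) - sum(successors on chain A) = 32 - 3 = 29
LS = LF - duration = 29 - 6 = 23
Total float = LS - ES = 23 - 0 = 23

23


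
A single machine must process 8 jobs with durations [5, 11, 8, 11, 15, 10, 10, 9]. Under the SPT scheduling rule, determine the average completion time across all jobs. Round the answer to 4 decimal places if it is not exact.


Sort jobs by processing time (SPT order): [5, 8, 9, 10, 10, 11, 11, 15]
Compute completion times sequentially:
  Job 1: processing = 5, completes at 5
  Job 2: processing = 8, completes at 13
  Job 3: processing = 9, completes at 22
  Job 4: processing = 10, completes at 32
  Job 5: processing = 10, completes at 42
  Job 6: processing = 11, completes at 53
  Job 7: processing = 11, completes at 64
  Job 8: processing = 15, completes at 79
Sum of completion times = 310
Average completion time = 310/8 = 38.75

38.75


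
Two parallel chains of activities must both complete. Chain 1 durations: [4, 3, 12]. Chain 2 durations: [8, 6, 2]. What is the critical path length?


Path A total = 4 + 3 + 12 = 19
Path B total = 8 + 6 + 2 = 16
Critical path = longest path = max(19, 16) = 19

19


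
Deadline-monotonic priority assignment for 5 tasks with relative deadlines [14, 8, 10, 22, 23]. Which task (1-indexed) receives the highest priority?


Sort tasks by relative deadline (ascending):
  Task 2: deadline = 8
  Task 3: deadline = 10
  Task 1: deadline = 14
  Task 4: deadline = 22
  Task 5: deadline = 23
Priority order (highest first): [2, 3, 1, 4, 5]
Highest priority task = 2

2


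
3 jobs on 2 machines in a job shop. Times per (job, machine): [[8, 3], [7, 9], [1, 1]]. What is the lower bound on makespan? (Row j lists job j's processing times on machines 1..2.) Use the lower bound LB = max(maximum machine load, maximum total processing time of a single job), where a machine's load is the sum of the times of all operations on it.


Machine loads:
  Machine 1: 8 + 7 + 1 = 16
  Machine 2: 3 + 9 + 1 = 13
Max machine load = 16
Job totals:
  Job 1: 11
  Job 2: 16
  Job 3: 2
Max job total = 16
Lower bound = max(16, 16) = 16

16


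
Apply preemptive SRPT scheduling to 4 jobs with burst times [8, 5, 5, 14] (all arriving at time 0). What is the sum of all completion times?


Since all jobs arrive at t=0, SRPT equals SPT ordering.
SPT order: [5, 5, 8, 14]
Completion times:
  Job 1: p=5, C=5
  Job 2: p=5, C=10
  Job 3: p=8, C=18
  Job 4: p=14, C=32
Total completion time = 5 + 10 + 18 + 32 = 65

65


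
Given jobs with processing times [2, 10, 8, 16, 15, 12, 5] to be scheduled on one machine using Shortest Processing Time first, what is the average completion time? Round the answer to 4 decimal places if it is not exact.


Sort jobs by processing time (SPT order): [2, 5, 8, 10, 12, 15, 16]
Compute completion times sequentially:
  Job 1: processing = 2, completes at 2
  Job 2: processing = 5, completes at 7
  Job 3: processing = 8, completes at 15
  Job 4: processing = 10, completes at 25
  Job 5: processing = 12, completes at 37
  Job 6: processing = 15, completes at 52
  Job 7: processing = 16, completes at 68
Sum of completion times = 206
Average completion time = 206/7 = 29.4286

29.4286


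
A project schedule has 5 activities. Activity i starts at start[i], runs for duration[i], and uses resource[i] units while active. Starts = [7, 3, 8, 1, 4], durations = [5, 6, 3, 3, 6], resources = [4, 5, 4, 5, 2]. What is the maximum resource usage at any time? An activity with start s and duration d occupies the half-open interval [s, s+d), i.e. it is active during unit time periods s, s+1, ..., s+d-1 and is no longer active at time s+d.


Each activity i is active on [start_i, start_i + duration_i).
Compute total resource usage per time slot:
  t=0: active resources = [], total = 0
  t=1: active resources = [5], total = 5
  t=2: active resources = [5], total = 5
  t=3: active resources = [5, 5], total = 10
  t=4: active resources = [5, 2], total = 7
  t=5: active resources = [5, 2], total = 7
  t=6: active resources = [5, 2], total = 7
  t=7: active resources = [4, 5, 2], total = 11
  t=8: active resources = [4, 5, 4, 2], total = 15
  t=9: active resources = [4, 4, 2], total = 10
  t=10: active resources = [4, 4], total = 8
  t=11: active resources = [4], total = 4
Peak resource demand = 15

15
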